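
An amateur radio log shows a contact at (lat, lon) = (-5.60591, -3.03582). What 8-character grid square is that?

Offset from 180°W / 90°S: lon 176.96418°, lat 84.39409°.
Field: 176.96418/20 → 8 → I, 84.39409/10 → 8 → I; chars II.
Square: 16.96418/2 → 8, 4.39409/1 → 4; chars 84.
Subsquare: 0.96418/0.0833333 → 11 → l, 0.39409/0.0416667 → 9 → j; chars lj.
Extended square: 0.04751/0.00833333 → 5, 0.01909/0.00416667 → 4; chars 54.

II84lj54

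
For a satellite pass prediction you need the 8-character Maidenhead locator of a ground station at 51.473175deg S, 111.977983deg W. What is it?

Shift to the Maidenhead origin (180°W, 90°S): lon 68.02202, lat 38.52683.
Field: lon ⌊68.02202/20⌋ = 3 → D; lat ⌊38.52683/10⌋ = 3 → D.
Square: lon ⌊8.02202/2⌋ = 4; lat ⌊8.52683/1⌋ = 8.
Subsquare: lon ⌊0.02202/0.0833333⌋ = 0 → a; lat ⌊0.52683/0.0416667⌋ = 12 → m.
Extended square: lon ⌊0.02202/0.00833333⌋ = 2; lat ⌊0.02683/0.00416667⌋ = 6.

DD48am26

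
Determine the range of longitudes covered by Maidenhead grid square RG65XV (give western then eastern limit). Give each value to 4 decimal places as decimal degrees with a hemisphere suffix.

173.9167° E, 174.0000° E

Field R=17, G=6: +17·20° lon, +6·10° lat → SW at lon 160°, lat -30°.
Square 6, 5: +6·2° lon, +5·1° lat → SW at lon 172°, lat -25°.
Subsquare x=23, v=21: +23·0.0833333° lon, +21·0.0416667° lat → SW at lon 173.917°, lat -24.125°.
Cell spans 0.0833333° lon × 0.0416667° lat.
west 173.9167° E, east 174.0000° E.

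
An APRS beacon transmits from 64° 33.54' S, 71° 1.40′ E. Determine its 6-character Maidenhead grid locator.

MC55mk

Offset from 180°W / 90°S: lon 251.0233°, lat 25.4410°.
Field: lon ⌊251.0233/20⌋ = 12 → M; lat ⌊25.4410/10⌋ = 2 → C.
Square: lon ⌊11.0233/2⌋ = 5; lat ⌊5.4410/1⌋ = 5.
Subsquare: lon ⌊1.0233/0.0833333⌋ = 12 → m; lat ⌊0.4410/0.0416667⌋ = 10 → k.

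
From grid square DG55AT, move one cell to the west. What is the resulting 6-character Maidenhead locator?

Longitude subsquare a = 0; −1 → -1, wraps to 23 = x, carry into square.
Longitude square 5; −1 → 4.
The latitude characters are unchanged.

DG45xt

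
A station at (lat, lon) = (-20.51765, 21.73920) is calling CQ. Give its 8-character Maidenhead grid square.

KG09ul85

Offset from 180°W / 90°S: lon 201.73920°, lat 69.48235°.
Field: 201.73920/20 → 10 → K, 69.48235/10 → 6 → G; chars KG.
Square: 1.73920/2 → 0, 9.48235/1 → 9; chars 09.
Subsquare: 1.73920/0.0833333 → 20 → u, 0.48235/0.0416667 → 11 → l; chars ul.
Extended square: 0.07253/0.00833333 → 8, 0.02402/0.00416667 → 5; chars 85.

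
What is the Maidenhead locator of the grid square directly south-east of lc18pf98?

LC18qf07

Longitude extended square 9; +1 → 10, wraps to 0, carry into subsquare.
Longitude subsquare p = 15; +1 → 16 = q.
Latitude extended square 8; −1 → 7.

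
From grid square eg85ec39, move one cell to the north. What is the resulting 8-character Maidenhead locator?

EG85ed30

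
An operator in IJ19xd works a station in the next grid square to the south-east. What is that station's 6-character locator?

IJ29ac

Longitude subsquare x = 23; +1 → 24, wraps to 0 = a, carry into square.
Longitude square 1; +1 → 2.
Latitude subsquare d = 3; −1 → 2 = c.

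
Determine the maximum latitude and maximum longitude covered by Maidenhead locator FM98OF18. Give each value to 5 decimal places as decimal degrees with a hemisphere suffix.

38.24583° N, 60.81667° W

Field F=5, M=12: +5·20° lon, +12·10° lat → SW at lon -80°, lat 30°.
Square 9, 8: +9·2° lon, +8·1° lat → SW at lon -62°, lat 38°.
Subsquare o=14, f=5: +14·0.0833333° lon, +5·0.0416667° lat → SW at lon -60.8333°, lat 38.2083°.
Extended square 1, 8: +1·0.00833333° lon, +8·0.00416667° lat → SW at lon -60.825°, lat 38.2417°.
Cell spans 0.00833333° lon × 0.00416667° lat. NE corner is SW corner plus one full cell.
latitude 38.24583° N, longitude 60.81667° W.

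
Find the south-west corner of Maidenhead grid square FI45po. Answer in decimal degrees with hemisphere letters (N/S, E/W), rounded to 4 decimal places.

4.4167° S, 70.7500° W

Field F=5, I=8: +5·20° lon, +8·10° lat → SW at lon -80°, lat -10°.
Square 4, 5: +4·2° lon, +5·1° lat → SW at lon -72°, lat -5°.
Subsquare p=15, o=14: +15·0.0833333° lon, +14·0.0416667° lat → SW at lon -70.75°, lat -4.41667°.
latitude 4.4167° S, longitude 70.7500° W.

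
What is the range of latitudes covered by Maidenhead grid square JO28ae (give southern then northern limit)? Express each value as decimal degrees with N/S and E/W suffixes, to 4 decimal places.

Field J=9, O=14: +9·20° lon, +14·10° lat → SW at lon 0°, lat 50°.
Square 2, 8: +2·2° lon, +8·1° lat → SW at lon 4°, lat 58°.
Subsquare a=0, e=4: +0·0.0833333° lon, +4·0.0416667° lat → SW at lon 4°, lat 58.1667°.
Cell spans 0.0833333° lon × 0.0416667° lat.
south 58.1667° N, north 58.2083° N.

58.1667° N, 58.2083° N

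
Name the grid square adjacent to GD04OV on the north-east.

GD04pw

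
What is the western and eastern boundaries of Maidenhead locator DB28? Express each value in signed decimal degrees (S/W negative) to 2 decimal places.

-116.00, -114.00

Field D=3, B=1: +3·20° lon, +1·10° lat → SW at lon -120°, lat -80°.
Square 2, 8: +2·2° lon, +8·1° lat → SW at lon -116°, lat -72°.
Cell spans 2° lon × 1° lat.
west -116.00, east -114.00.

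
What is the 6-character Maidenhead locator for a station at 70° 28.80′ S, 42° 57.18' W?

GB89mm

Offset from 180°W / 90°S: lon 137.0470°, lat 19.5200°.
Field: lon ⌊137.0470/20⌋ = 6 → G; lat ⌊19.5200/10⌋ = 1 → B.
Square: lon ⌊17.0470/2⌋ = 8; lat ⌊9.5200/1⌋ = 9.
Subsquare: lon ⌊1.0470/0.0833333⌋ = 12 → m; lat ⌊0.5200/0.0416667⌋ = 12 → m.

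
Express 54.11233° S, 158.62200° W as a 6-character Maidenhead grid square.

Offset from 180°W / 90°S: lon 21.3780°, lat 35.8877°.
Field (20°×10°, letters A–R): 21.3780/20 → 1 → B, 35.8877/10 → 3 → D; chars BD.
Square (2°×1°, digits 0–9): 1.3780/2 → 0, 5.8877/1 → 5; chars 05.
Subsquare (5′×2.5′, letters a–x): 1.3780/0.0833333 → 16 → q, 0.8877/0.0416667 → 21 → v; chars qv.

BD05qv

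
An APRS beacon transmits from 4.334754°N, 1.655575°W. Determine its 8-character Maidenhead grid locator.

Add 180° to longitude and 90° to latitude: 178.34443, 94.33475.
Field: lon ⌊178.34443/20⌋ = 8 → I; lat ⌊94.33475/10⌋ = 9 → J.
Square: lon ⌊18.34443/2⌋ = 9; lat ⌊4.33475/1⌋ = 4.
Subsquare: lon ⌊0.34443/0.0833333⌋ = 4 → e; lat ⌊0.33475/0.0416667⌋ = 8 → i.
Extended square: lon ⌊0.01109/0.00833333⌋ = 1; lat ⌊0.00142/0.00416667⌋ = 0.

IJ94ei10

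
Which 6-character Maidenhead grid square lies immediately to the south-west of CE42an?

CE32xm

Longitude subsquare a = 0; −1 → -1, wraps to 23 = x, carry into square.
Longitude square 4; −1 → 3.
Latitude subsquare n = 13; −1 → 12 = m.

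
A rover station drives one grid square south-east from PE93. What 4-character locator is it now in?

Longitude square 9; +1 → 10, wraps to 0, carry into field.
Longitude field P = 15; +1 → 16 = Q.
Latitude square 3; −1 → 2.

QE02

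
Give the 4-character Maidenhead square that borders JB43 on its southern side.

JB42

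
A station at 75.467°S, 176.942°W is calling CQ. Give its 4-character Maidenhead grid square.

AB14

Shift to the Maidenhead origin (180°W, 90°S): lon 3.06, lat 14.53.
Field: lon ⌊3.06/20⌋ = 0 → A; lat ⌊14.53/10⌋ = 1 → B.
Square: lon ⌊3.06/2⌋ = 1; lat ⌊4.53/1⌋ = 4.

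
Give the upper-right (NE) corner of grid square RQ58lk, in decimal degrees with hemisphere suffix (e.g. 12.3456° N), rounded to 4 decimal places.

Field R=17, Q=16: +17·20° lon, +16·10° lat → SW at lon 160°, lat 70°.
Square 5, 8: +5·2° lon, +8·1° lat → SW at lon 170°, lat 78°.
Subsquare l=11, k=10: +11·0.0833333° lon, +10·0.0416667° lat → SW at lon 170.917°, lat 78.4167°.
Cell spans 0.0833333° lon × 0.0416667° lat. NE corner is SW corner plus one full cell.
latitude 78.4583° N, longitude 171.0000° E.

78.4583° N, 171.0000° E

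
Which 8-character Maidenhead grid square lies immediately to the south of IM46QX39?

IM46qx38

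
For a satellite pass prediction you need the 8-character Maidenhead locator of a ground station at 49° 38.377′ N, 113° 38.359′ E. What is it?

Offset from 180°W / 90°S: lon 293.63932°, lat 139.63962°.
Field (20°×10°, letters A–R): 293.63932/20 → 14 → O, 139.63962/10 → 13 → N; chars ON.
Square (2°×1°, digits 0–9): 13.63932/2 → 6, 9.63962/1 → 9; chars 69.
Subsquare (5′×2.5′, letters a–x): 1.63932/0.0833333 → 19 → t, 0.63962/0.0416667 → 15 → p; chars tp.
Extended square (30″×15″, digits 0–9): 0.05598/0.00833333 → 6, 0.01462/0.00416667 → 3; chars 63.

ON69tp63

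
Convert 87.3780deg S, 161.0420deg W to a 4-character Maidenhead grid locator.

AA92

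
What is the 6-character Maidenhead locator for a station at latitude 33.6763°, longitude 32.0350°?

KM63aq

Add 180° to longitude and 90° to latitude: 212.0350, 123.6763.
Field: 212.0350/20 → 10 → K, 123.6763/10 → 12 → M; chars KM.
Square: 12.0350/2 → 6, 3.6763/1 → 3; chars 63.
Subsquare: 0.0350/0.0833333 → 0 → a, 0.6763/0.0416667 → 16 → q; chars aq.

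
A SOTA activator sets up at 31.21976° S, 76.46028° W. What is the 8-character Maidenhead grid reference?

Offset from 180°W / 90°S: lon 103.53972°, lat 58.78024°.
Field: lon ⌊103.53972/20⌋ = 5 → F; lat ⌊58.78024/10⌋ = 5 → F.
Square: lon ⌊3.53972/2⌋ = 1; lat ⌊8.78024/1⌋ = 8.
Subsquare: lon ⌊1.53972/0.0833333⌋ = 18 → s; lat ⌊0.78024/0.0416667⌋ = 18 → s.
Extended square: lon ⌊0.03972/0.00833333⌋ = 4; lat ⌊0.03024/0.00416667⌋ = 7.

FF18ss47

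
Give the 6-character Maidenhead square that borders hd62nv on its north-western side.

HD62mw

Longitude subsquare n = 13; −1 → 12 = m.
Latitude subsquare v = 21; +1 → 22 = w.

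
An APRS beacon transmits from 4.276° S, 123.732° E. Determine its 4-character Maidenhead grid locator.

PI15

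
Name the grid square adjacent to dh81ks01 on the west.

DH81js91

Longitude extended square 0; −1 → -1, wraps to 9, carry into subsquare.
Longitude subsquare k = 10; −1 → 9 = j.
The latitude characters are unchanged.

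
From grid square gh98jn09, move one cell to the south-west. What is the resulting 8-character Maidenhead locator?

Longitude extended square 0; −1 → -1, wraps to 9, carry into subsquare.
Longitude subsquare j = 9; −1 → 8 = i.
Latitude extended square 9; −1 → 8.

GH98in98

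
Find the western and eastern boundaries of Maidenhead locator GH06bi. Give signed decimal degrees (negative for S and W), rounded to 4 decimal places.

Field G=6, H=7: +6·20° lon, +7·10° lat → SW at lon -60°, lat -20°.
Square 0, 6: +0·2° lon, +6·1° lat → SW at lon -60°, lat -14°.
Subsquare b=1, i=8: +1·0.0833333° lon, +8·0.0416667° lat → SW at lon -59.9167°, lat -13.6667°.
Cell spans 0.0833333° lon × 0.0416667° lat.
west -59.9167, east -59.8333.

-59.9167, -59.8333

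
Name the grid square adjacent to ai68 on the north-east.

Longitude square 6; +1 → 7.
Latitude square 8; +1 → 9.

AI79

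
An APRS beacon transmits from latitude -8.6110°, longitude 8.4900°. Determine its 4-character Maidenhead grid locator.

Add 180° to longitude and 90° to latitude: 188.49, 81.39.
Field: lon ⌊188.49/20⌋ = 9 → J; lat ⌊81.39/10⌋ = 8 → I.
Square: lon ⌊8.49/2⌋ = 4; lat ⌊1.39/1⌋ = 1.

JI41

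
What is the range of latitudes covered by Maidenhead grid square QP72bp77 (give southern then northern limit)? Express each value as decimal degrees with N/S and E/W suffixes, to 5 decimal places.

Field Q=16, P=15: +16·20° lon, +15·10° lat → SW at lon 140°, lat 60°.
Square 7, 2: +7·2° lon, +2·1° lat → SW at lon 154°, lat 62°.
Subsquare b=1, p=15: +1·0.0833333° lon, +15·0.0416667° lat → SW at lon 154.083°, lat 62.625°.
Extended square 7, 7: +7·0.00833333° lon, +7·0.00416667° lat → SW at lon 154.142°, lat 62.6542°.
Cell spans 0.00833333° lon × 0.00416667° lat.
south 62.65417° N, north 62.65833° N.

62.65417° N, 62.65833° N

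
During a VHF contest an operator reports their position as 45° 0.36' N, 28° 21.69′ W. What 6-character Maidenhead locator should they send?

HN55ta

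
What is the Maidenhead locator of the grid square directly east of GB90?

HB00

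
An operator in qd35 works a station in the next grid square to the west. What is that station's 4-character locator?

Longitude square 3; −1 → 2.
The latitude characters are unchanged.

QD25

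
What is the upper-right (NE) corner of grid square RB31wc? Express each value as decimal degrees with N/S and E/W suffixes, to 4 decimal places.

78.8750° S, 167.9167° E

Field R=17, B=1: +17·20° lon, +1·10° lat → SW at lon 160°, lat -80°.
Square 3, 1: +3·2° lon, +1·1° lat → SW at lon 166°, lat -79°.
Subsquare w=22, c=2: +22·0.0833333° lon, +2·0.0416667° lat → SW at lon 167.833°, lat -78.9167°.
Cell spans 0.0833333° lon × 0.0416667° lat. NE corner is SW corner plus one full cell.
latitude 78.8750° S, longitude 167.9167° E.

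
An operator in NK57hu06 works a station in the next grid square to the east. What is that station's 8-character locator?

NK57hu16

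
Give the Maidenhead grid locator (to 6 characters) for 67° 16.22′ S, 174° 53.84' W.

Shift to the Maidenhead origin (180°W, 90°S): lon 5.1027, lat 22.7297.
Field: lon ⌊5.1027/20⌋ = 0 → A; lat ⌊22.7297/10⌋ = 2 → C.
Square: lon ⌊5.1027/2⌋ = 2; lat ⌊2.7297/1⌋ = 2.
Subsquare: lon ⌊1.1027/0.0833333⌋ = 13 → n; lat ⌊0.7297/0.0416667⌋ = 17 → r.

AC22nr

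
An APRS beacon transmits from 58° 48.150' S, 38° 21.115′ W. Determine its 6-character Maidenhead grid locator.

HD01te

Shift to the Maidenhead origin (180°W, 90°S): lon 141.6481, lat 31.1975.
Field (20°×10°, letters A–R): lon ⌊141.6481/20⌋ = 7 → H; lat ⌊31.1975/10⌋ = 3 → D.
Square (2°×1°, digits 0–9): lon ⌊1.6481/2⌋ = 0; lat ⌊1.1975/1⌋ = 1.
Subsquare (5′×2.5′, letters a–x): lon ⌊1.6481/0.0833333⌋ = 19 → t; lat ⌊0.1975/0.0416667⌋ = 4 → e.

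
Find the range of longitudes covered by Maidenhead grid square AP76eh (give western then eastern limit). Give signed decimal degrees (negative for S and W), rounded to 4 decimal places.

-165.6667, -165.5833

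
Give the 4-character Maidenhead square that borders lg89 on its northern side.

Latitude square 9; +1 → 10, wraps to 0, carry into field.
Latitude field G = 6; +1 → 7 = H.
The longitude characters are unchanged.

LH80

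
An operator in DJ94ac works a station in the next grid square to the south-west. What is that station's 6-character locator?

Longitude subsquare a = 0; −1 → -1, wraps to 23 = x, carry into square.
Longitude square 9; −1 → 8.
Latitude subsquare c = 2; −1 → 1 = b.

DJ84xb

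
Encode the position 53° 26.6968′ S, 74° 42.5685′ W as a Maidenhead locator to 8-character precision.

FD26pn43

Offset from 180°W / 90°S: lon 105.29053°, lat 36.55505°.
Field: 105.29053/20 → 5 → F, 36.55505/10 → 3 → D; chars FD.
Square: 5.29053/2 → 2, 6.55505/1 → 6; chars 26.
Subsquare: 1.29053/0.0833333 → 15 → p, 0.55505/0.0416667 → 13 → n; chars pn.
Extended square: 0.04053/0.00833333 → 4, 0.01339/0.00416667 → 3; chars 43.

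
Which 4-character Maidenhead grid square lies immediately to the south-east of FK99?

Longitude square 9; +1 → 10, wraps to 0, carry into field.
Longitude field F = 5; +1 → 6 = G.
Latitude square 9; −1 → 8.

GK08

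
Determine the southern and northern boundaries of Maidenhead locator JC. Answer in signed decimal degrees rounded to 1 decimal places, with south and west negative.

-70.0, -60.0

Field J=9, C=2: +9·20° lon, +2·10° lat → SW at lon 0°, lat -70°.
Cell spans 20° lon × 10° lat.
south -70.0, north -60.0.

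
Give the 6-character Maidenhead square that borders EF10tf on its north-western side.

Longitude subsquare t = 19; −1 → 18 = s.
Latitude subsquare f = 5; +1 → 6 = g.

EF10sg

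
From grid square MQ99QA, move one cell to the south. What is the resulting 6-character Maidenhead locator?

MQ98qx

Latitude subsquare a = 0; −1 → -1, wraps to 23 = x, carry into square.
Latitude square 9; −1 → 8.
The longitude characters are unchanged.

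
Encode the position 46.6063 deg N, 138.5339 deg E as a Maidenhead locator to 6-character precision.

Offset from 180°W / 90°S: lon 318.5339°, lat 136.6063°.
Field: lon ⌊318.5339/20⌋ = 15 → P; lat ⌊136.6063/10⌋ = 13 → N.
Square: lon ⌊18.5339/2⌋ = 9; lat ⌊6.6063/1⌋ = 6.
Subsquare: lon ⌊0.5339/0.0833333⌋ = 6 → g; lat ⌊0.6063/0.0416667⌋ = 14 → o.

PN96go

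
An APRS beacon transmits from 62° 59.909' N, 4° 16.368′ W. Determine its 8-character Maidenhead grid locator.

IP72ux79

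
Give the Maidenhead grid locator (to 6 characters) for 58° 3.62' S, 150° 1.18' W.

BD41xw

Add 180° to longitude and 90° to latitude: 29.9803, 31.9397.
Field: 29.9803/20 → 1 → B, 31.9397/10 → 3 → D; chars BD.
Square: 9.9803/2 → 4, 1.9397/1 → 1; chars 41.
Subsquare: 1.9803/0.0833333 → 23 → x, 0.9397/0.0416667 → 22 → w; chars xw.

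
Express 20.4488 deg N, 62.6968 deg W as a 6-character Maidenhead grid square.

FL80pk

Offset from 180°W / 90°S: lon 117.3032°, lat 110.4488°.
Field: lon ⌊117.3032/20⌋ = 5 → F; lat ⌊110.4488/10⌋ = 11 → L.
Square: lon ⌊17.3032/2⌋ = 8; lat ⌊0.4488/1⌋ = 0.
Subsquare: lon ⌊1.3032/0.0833333⌋ = 15 → p; lat ⌊0.4488/0.0416667⌋ = 10 → k.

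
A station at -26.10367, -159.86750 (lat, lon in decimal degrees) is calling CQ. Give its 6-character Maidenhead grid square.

Offset from 180°W / 90°S: lon 20.1325°, lat 63.8963°.
Field: lon ⌊20.1325/20⌋ = 1 → B; lat ⌊63.8963/10⌋ = 6 → G.
Square: lon ⌊0.1325/2⌋ = 0; lat ⌊3.8963/1⌋ = 3.
Subsquare: lon ⌊0.1325/0.0833333⌋ = 1 → b; lat ⌊0.8963/0.0416667⌋ = 21 → v.

BG03bv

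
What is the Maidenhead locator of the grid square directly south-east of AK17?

Longitude square 1; +1 → 2.
Latitude square 7; −1 → 6.

AK26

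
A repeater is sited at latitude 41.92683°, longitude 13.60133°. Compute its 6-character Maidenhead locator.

Add 180° to longitude and 90° to latitude: 193.6013, 131.9268.
Field: 193.6013/20 → 9 → J, 131.9268/10 → 13 → N; chars JN.
Square: 13.6013/2 → 6, 1.9268/1 → 1; chars 61.
Subsquare: 1.6013/0.0833333 → 19 → t, 0.9268/0.0416667 → 22 → w; chars tw.

JN61tw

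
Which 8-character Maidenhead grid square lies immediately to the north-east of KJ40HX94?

KJ40ix05

Longitude extended square 9; +1 → 10, wraps to 0, carry into subsquare.
Longitude subsquare h = 7; +1 → 8 = i.
Latitude extended square 4; +1 → 5.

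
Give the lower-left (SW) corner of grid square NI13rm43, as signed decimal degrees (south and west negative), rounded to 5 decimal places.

Field N=13, I=8: +13·20° lon, +8·10° lat → SW at lon 80°, lat -10°.
Square 1, 3: +1·2° lon, +3·1° lat → SW at lon 82°, lat -7°.
Subsquare r=17, m=12: +17·0.0833333° lon, +12·0.0416667° lat → SW at lon 83.4167°, lat -6.5°.
Extended square 4, 3: +4·0.00833333° lon, +3·0.00416667° lat → SW at lon 83.45°, lat -6.4875°.
latitude -6.48750, longitude 83.45000.

-6.48750, 83.45000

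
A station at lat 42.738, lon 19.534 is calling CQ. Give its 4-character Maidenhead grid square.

Shift to the Maidenhead origin (180°W, 90°S): lon 199.53, lat 132.74.
Field (20°×10°, letters A–R): 199.53/20 → 9 → J, 132.74/10 → 13 → N; chars JN.
Square (2°×1°, digits 0–9): 19.53/2 → 9, 2.74/1 → 2; chars 92.

JN92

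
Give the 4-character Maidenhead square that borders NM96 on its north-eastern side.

OM07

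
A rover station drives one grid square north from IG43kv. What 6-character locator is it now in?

Latitude subsquare v = 21; +1 → 22 = w.
The longitude characters are unchanged.

IG43kw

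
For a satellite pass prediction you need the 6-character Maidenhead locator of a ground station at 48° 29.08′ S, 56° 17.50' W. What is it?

GE11um

Shift to the Maidenhead origin (180°W, 90°S): lon 123.7083, lat 41.5153.
Field: lon ⌊123.7083/20⌋ = 6 → G; lat ⌊41.5153/10⌋ = 4 → E.
Square: lon ⌊3.7083/2⌋ = 1; lat ⌊1.5153/1⌋ = 1.
Subsquare: lon ⌊1.7083/0.0833333⌋ = 20 → u; lat ⌊0.5153/0.0416667⌋ = 12 → m.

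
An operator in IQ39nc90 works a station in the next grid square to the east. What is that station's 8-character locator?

IQ39oc00

Longitude extended square 9; +1 → 10, wraps to 0, carry into subsquare.
Longitude subsquare n = 13; +1 → 14 = o.
The latitude characters are unchanged.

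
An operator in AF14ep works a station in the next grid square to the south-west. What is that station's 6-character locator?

AF14do

Longitude subsquare e = 4; −1 → 3 = d.
Latitude subsquare p = 15; −1 → 14 = o.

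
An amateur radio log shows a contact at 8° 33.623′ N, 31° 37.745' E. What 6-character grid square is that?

KJ58tn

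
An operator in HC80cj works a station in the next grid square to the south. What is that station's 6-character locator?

HC80ci

Latitude subsquare j = 9; −1 → 8 = i.
The longitude characters are unchanged.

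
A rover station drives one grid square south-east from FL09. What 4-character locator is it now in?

FL18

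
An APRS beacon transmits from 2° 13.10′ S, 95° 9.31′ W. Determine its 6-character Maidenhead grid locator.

EI27ks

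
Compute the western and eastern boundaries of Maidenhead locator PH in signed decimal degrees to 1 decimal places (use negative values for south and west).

120.0, 140.0

Field P=15, H=7: +15·20° lon, +7·10° lat → SW at lon 120°, lat -20°.
Cell spans 20° lon × 10° lat.
west 120.0, east 140.0.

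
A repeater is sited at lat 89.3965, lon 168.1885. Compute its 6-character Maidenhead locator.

Offset from 180°W / 90°S: lon 348.1885°, lat 179.3965°.
Field (20°×10°, letters A–R): 348.1885/20 → 17 → R, 179.3965/10 → 17 → R; chars RR.
Square (2°×1°, digits 0–9): 8.1885/2 → 4, 9.3965/1 → 9; chars 49.
Subsquare (5′×2.5′, letters a–x): 0.1885/0.0833333 → 2 → c, 0.3965/0.0416667 → 9 → j; chars cj.

RR49cj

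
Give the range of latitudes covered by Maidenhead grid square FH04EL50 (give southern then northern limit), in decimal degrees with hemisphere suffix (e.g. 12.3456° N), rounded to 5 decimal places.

Field F=5, H=7: +5·20° lon, +7·10° lat → SW at lon -80°, lat -20°.
Square 0, 4: +0·2° lon, +4·1° lat → SW at lon -80°, lat -16°.
Subsquare e=4, l=11: +4·0.0833333° lon, +11·0.0416667° lat → SW at lon -79.6667°, lat -15.5417°.
Extended square 5, 0: +5·0.00833333° lon, +0·0.00416667° lat → SW at lon -79.625°, lat -15.5417°.
Cell spans 0.00833333° lon × 0.00416667° lat.
south 15.54167° S, north 15.53750° S.

15.54167° S, 15.53750° S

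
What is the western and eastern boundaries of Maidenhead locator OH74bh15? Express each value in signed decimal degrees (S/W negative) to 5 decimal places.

114.09167, 114.10000

Field O=14, H=7: +14·20° lon, +7·10° lat → SW at lon 100°, lat -20°.
Square 7, 4: +7·2° lon, +4·1° lat → SW at lon 114°, lat -16°.
Subsquare b=1, h=7: +1·0.0833333° lon, +7·0.0416667° lat → SW at lon 114.083°, lat -15.7083°.
Extended square 1, 5: +1·0.00833333° lon, +5·0.00416667° lat → SW at lon 114.092°, lat -15.6875°.
Cell spans 0.00833333° lon × 0.00416667° lat.
west 114.09167, east 114.10000.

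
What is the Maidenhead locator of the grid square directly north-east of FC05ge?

Longitude subsquare g = 6; +1 → 7 = h.
Latitude subsquare e = 4; +1 → 5 = f.

FC05hf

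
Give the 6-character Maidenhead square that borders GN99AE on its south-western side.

GN89xd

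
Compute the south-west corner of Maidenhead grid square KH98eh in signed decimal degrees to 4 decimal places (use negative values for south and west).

-11.7083, 38.3333

Field K=10, H=7: +10·20° lon, +7·10° lat → SW at lon 20°, lat -20°.
Square 9, 8: +9·2° lon, +8·1° lat → SW at lon 38°, lat -12°.
Subsquare e=4, h=7: +4·0.0833333° lon, +7·0.0416667° lat → SW at lon 38.3333°, lat -11.7083°.
latitude -11.7083, longitude 38.3333.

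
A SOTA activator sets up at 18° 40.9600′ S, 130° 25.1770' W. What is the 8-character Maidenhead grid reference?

CH41sh96

Shift to the Maidenhead origin (180°W, 90°S): lon 49.58038, lat 71.31733.
Field (20°×10°, letters A–R): 49.58038/20 → 2 → C, 71.31733/10 → 7 → H; chars CH.
Square (2°×1°, digits 0–9): 9.58038/2 → 4, 1.31733/1 → 1; chars 41.
Subsquare (5′×2.5′, letters a–x): 1.58038/0.0833333 → 18 → s, 0.31733/0.0416667 → 7 → h; chars sh.
Extended square (30″×15″, digits 0–9): 0.08038/0.00833333 → 9, 0.02567/0.00416667 → 6; chars 96.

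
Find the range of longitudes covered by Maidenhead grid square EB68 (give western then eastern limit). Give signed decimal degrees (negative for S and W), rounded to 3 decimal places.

Field E=4, B=1: +4·20° lon, +1·10° lat → SW at lon -100°, lat -80°.
Square 6, 8: +6·2° lon, +8·1° lat → SW at lon -88°, lat -72°.
Cell spans 2° lon × 1° lat.
west -88.000, east -86.000.

-88.000, -86.000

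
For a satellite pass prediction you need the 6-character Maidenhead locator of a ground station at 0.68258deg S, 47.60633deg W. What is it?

GI69eh

Add 180° to longitude and 90° to latitude: 132.3937, 89.3174.
Field: lon ⌊132.3937/20⌋ = 6 → G; lat ⌊89.3174/10⌋ = 8 → I.
Square: lon ⌊12.3937/2⌋ = 6; lat ⌊9.3174/1⌋ = 9.
Subsquare: lon ⌊0.3937/0.0833333⌋ = 4 → e; lat ⌊0.3174/0.0416667⌋ = 7 → h.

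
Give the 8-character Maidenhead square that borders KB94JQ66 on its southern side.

Latitude extended square 6; −1 → 5.
The longitude characters are unchanged.

KB94jq65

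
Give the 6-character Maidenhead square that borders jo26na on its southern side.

JO25nx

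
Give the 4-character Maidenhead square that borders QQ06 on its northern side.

Latitude square 6; +1 → 7.
The longitude characters are unchanged.

QQ07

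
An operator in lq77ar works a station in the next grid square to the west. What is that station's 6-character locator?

Longitude subsquare a = 0; −1 → -1, wraps to 23 = x, carry into square.
Longitude square 7; −1 → 6.
The latitude characters are unchanged.

LQ67xr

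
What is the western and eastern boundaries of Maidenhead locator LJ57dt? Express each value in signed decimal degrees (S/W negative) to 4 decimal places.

Field L=11, J=9: +11·20° lon, +9·10° lat → SW at lon 40°, lat 0°.
Square 5, 7: +5·2° lon, +7·1° lat → SW at lon 50°, lat 7°.
Subsquare d=3, t=19: +3·0.0833333° lon, +19·0.0416667° lat → SW at lon 50.25°, lat 7.79167°.
Cell spans 0.0833333° lon × 0.0416667° lat.
west 50.2500, east 50.3333.

50.2500, 50.3333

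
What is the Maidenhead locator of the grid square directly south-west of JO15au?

JO05xt

Longitude subsquare a = 0; −1 → -1, wraps to 23 = x, carry into square.
Longitude square 1; −1 → 0.
Latitude subsquare u = 20; −1 → 19 = t.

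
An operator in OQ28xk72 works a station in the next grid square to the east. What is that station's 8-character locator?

OQ28xk82

Longitude extended square 7; +1 → 8.
The latitude characters are unchanged.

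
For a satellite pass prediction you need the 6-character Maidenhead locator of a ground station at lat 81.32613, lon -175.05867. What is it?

AR21lh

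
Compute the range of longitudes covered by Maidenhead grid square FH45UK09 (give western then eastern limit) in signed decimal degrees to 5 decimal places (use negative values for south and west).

-70.33333, -70.32500

Field F=5, H=7: +5·20° lon, +7·10° lat → SW at lon -80°, lat -20°.
Square 4, 5: +4·2° lon, +5·1° lat → SW at lon -72°, lat -15°.
Subsquare u=20, k=10: +20·0.0833333° lon, +10·0.0416667° lat → SW at lon -70.3333°, lat -14.5833°.
Extended square 0, 9: +0·0.00833333° lon, +9·0.00416667° lat → SW at lon -70.3333°, lat -14.5458°.
Cell spans 0.00833333° lon × 0.00416667° lat.
west -70.33333, east -70.32500.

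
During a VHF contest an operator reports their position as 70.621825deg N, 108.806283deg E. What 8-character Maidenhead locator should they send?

OQ40jo69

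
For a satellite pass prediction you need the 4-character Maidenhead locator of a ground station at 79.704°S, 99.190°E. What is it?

NB90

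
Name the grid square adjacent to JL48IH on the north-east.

Longitude subsquare i = 8; +1 → 9 = j.
Latitude subsquare h = 7; +1 → 8 = i.

JL48ji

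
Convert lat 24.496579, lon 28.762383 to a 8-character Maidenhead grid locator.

KL44jl19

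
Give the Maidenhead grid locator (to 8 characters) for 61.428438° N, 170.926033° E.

Offset from 180°W / 90°S: lon 350.92603°, lat 151.42844°.
Field (20°×10°, letters A–R): 350.92603/20 → 17 → R, 151.42844/10 → 15 → P; chars RP.
Square (2°×1°, digits 0–9): 10.92603/2 → 5, 1.42844/1 → 1; chars 51.
Subsquare (5′×2.5′, letters a–x): 0.92603/0.0833333 → 11 → l, 0.42844/0.0416667 → 10 → k; chars lk.
Extended square (30″×15″, digits 0–9): 0.00937/0.00833333 → 1, 0.01177/0.00416667 → 2; chars 12.

RP51lk12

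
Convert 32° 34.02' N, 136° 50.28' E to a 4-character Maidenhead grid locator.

PM82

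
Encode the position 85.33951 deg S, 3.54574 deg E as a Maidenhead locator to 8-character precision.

JA14sp58

Offset from 180°W / 90°S: lon 183.54574°, lat 4.66049°.
Field: lon ⌊183.54574/20⌋ = 9 → J; lat ⌊4.66049/10⌋ = 0 → A.
Square: lon ⌊3.54574/2⌋ = 1; lat ⌊4.66049/1⌋ = 4.
Subsquare: lon ⌊1.54574/0.0833333⌋ = 18 → s; lat ⌊0.66049/0.0416667⌋ = 15 → p.
Extended square: lon ⌊0.04574/0.00833333⌋ = 5; lat ⌊0.03549/0.00416667⌋ = 8.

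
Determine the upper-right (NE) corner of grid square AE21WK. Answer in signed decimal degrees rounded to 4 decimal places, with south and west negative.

Field A=0, E=4: +0·20° lon, +4·10° lat → SW at lon -180°, lat -50°.
Square 2, 1: +2·2° lon, +1·1° lat → SW at lon -176°, lat -49°.
Subsquare w=22, k=10: +22·0.0833333° lon, +10·0.0416667° lat → SW at lon -174.167°, lat -48.5833°.
Cell spans 0.0833333° lon × 0.0416667° lat. NE corner is SW corner plus one full cell.
latitude -48.5417, longitude -174.0833.

-48.5417, -174.0833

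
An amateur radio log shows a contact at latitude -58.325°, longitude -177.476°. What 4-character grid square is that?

Offset from 180°W / 90°S: lon 2.52°, lat 31.67°.
Field: 2.52/20 → 0 → A, 31.67/10 → 3 → D; chars AD.
Square: 2.52/2 → 1, 1.67/1 → 1; chars 11.

AD11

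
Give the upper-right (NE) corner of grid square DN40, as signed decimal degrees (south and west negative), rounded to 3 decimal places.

41.000, -110.000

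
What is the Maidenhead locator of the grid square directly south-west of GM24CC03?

Longitude extended square 0; −1 → -1, wraps to 9, carry into subsquare.
Longitude subsquare c = 2; −1 → 1 = b.
Latitude extended square 3; −1 → 2.

GM24bc92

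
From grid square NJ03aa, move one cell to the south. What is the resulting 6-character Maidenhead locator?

NJ02ax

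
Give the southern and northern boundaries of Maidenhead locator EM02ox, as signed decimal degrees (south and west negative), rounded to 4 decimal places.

32.9583, 33.0000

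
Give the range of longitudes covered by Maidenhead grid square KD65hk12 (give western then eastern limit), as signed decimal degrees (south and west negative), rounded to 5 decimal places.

32.59167, 32.60000

Field K=10, D=3: +10·20° lon, +3·10° lat → SW at lon 20°, lat -60°.
Square 6, 5: +6·2° lon, +5·1° lat → SW at lon 32°, lat -55°.
Subsquare h=7, k=10: +7·0.0833333° lon, +10·0.0416667° lat → SW at lon 32.5833°, lat -54.5833°.
Extended square 1, 2: +1·0.00833333° lon, +2·0.00416667° lat → SW at lon 32.5917°, lat -54.575°.
Cell spans 0.00833333° lon × 0.00416667° lat.
west 32.59167, east 32.60000.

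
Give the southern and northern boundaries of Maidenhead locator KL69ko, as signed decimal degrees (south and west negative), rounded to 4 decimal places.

29.5833, 29.6250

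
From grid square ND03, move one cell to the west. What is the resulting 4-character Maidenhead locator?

MD93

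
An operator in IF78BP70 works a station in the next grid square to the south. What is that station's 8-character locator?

IF78bo79

Latitude extended square 0; −1 → -1, wraps to 9, carry into subsquare.
Latitude subsquare p = 15; −1 → 14 = o.
The longitude characters are unchanged.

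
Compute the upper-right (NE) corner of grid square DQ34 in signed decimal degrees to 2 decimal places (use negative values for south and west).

75.00, -112.00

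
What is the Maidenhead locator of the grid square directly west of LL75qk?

LL75pk

Longitude subsquare q = 16; −1 → 15 = p.
The latitude characters are unchanged.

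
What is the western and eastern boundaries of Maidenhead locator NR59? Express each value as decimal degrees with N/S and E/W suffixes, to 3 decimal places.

90.000° E, 92.000° E

Field N=13, R=17: +13·20° lon, +17·10° lat → SW at lon 80°, lat 80°.
Square 5, 9: +5·2° lon, +9·1° lat → SW at lon 90°, lat 89°.
Cell spans 2° lon × 1° lat.
west 90.000° E, east 92.000° E.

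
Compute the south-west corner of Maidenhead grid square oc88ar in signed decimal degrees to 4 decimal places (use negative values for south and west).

-61.2917, 116.0000

Field O=14, C=2: +14·20° lon, +2·10° lat → SW at lon 100°, lat -70°.
Square 8, 8: +8·2° lon, +8·1° lat → SW at lon 116°, lat -62°.
Subsquare a=0, r=17: +0·0.0833333° lon, +17·0.0416667° lat → SW at lon 116°, lat -61.2917°.
latitude -61.2917, longitude 116.0000.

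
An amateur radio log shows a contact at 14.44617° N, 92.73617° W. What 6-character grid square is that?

Add 180° to longitude and 90° to latitude: 87.2638, 104.4462.
Field: lon ⌊87.2638/20⌋ = 4 → E; lat ⌊104.4462/10⌋ = 10 → K.
Square: lon ⌊7.2638/2⌋ = 3; lat ⌊4.4462/1⌋ = 4.
Subsquare: lon ⌊1.2638/0.0833333⌋ = 15 → p; lat ⌊0.4462/0.0416667⌋ = 10 → k.

EK34pk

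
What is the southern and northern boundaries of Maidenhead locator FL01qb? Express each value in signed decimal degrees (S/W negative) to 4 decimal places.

Field F=5, L=11: +5·20° lon, +11·10° lat → SW at lon -80°, lat 20°.
Square 0, 1: +0·2° lon, +1·1° lat → SW at lon -80°, lat 21°.
Subsquare q=16, b=1: +16·0.0833333° lon, +1·0.0416667° lat → SW at lon -78.6667°, lat 21.0417°.
Cell spans 0.0833333° lon × 0.0416667° lat.
south 21.0417, north 21.0833.

21.0417, 21.0833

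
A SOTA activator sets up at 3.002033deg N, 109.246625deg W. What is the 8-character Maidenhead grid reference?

DJ53ja00

Offset from 180°W / 90°S: lon 70.75338°, lat 93.00203°.
Field: lon ⌊70.75338/20⌋ = 3 → D; lat ⌊93.00203/10⌋ = 9 → J.
Square: lon ⌊10.75338/2⌋ = 5; lat ⌊3.00203/1⌋ = 3.
Subsquare: lon ⌊0.75338/0.0833333⌋ = 9 → j; lat ⌊0.00203/0.0416667⌋ = 0 → a.
Extended square: lon ⌊0.00338/0.00833333⌋ = 0; lat ⌊0.00203/0.00416667⌋ = 0.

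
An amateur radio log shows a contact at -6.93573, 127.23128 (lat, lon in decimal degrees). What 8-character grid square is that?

Shift to the Maidenhead origin (180°W, 90°S): lon 307.23128, lat 83.06427.
Field: lon ⌊307.23128/20⌋ = 15 → P; lat ⌊83.06427/10⌋ = 8 → I.
Square: lon ⌊7.23128/2⌋ = 3; lat ⌊3.06427/1⌋ = 3.
Subsquare: lon ⌊1.23128/0.0833333⌋ = 14 → o; lat ⌊0.06427/0.0416667⌋ = 1 → b.
Extended square: lon ⌊0.06461/0.00833333⌋ = 7; lat ⌊0.02260/0.00416667⌋ = 5.

PI33ob75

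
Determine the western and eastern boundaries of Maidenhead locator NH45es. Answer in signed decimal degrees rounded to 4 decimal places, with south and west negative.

Field N=13, H=7: +13·20° lon, +7·10° lat → SW at lon 80°, lat -20°.
Square 4, 5: +4·2° lon, +5·1° lat → SW at lon 88°, lat -15°.
Subsquare e=4, s=18: +4·0.0833333° lon, +18·0.0416667° lat → SW at lon 88.3333°, lat -14.25°.
Cell spans 0.0833333° lon × 0.0416667° lat.
west 88.3333, east 88.4167.

88.3333, 88.4167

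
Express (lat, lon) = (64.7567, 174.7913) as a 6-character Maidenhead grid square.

Add 180° to longitude and 90° to latitude: 354.7913, 154.7567.
Field (20°×10°, letters A–R): lon ⌊354.7913/20⌋ = 17 → R; lat ⌊154.7567/10⌋ = 15 → P.
Square (2°×1°, digits 0–9): lon ⌊14.7913/2⌋ = 7; lat ⌊4.7567/1⌋ = 4.
Subsquare (5′×2.5′, letters a–x): lon ⌊0.7913/0.0833333⌋ = 9 → j; lat ⌊0.7567/0.0416667⌋ = 18 → s.

RP74js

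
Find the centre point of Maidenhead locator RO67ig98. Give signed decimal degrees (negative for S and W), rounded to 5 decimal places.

57.28542, 172.74583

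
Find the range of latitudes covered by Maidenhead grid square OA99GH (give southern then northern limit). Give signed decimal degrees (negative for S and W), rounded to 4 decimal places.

-80.7083, -80.6667

Field O=14, A=0: +14·20° lon, +0·10° lat → SW at lon 100°, lat -90°.
Square 9, 9: +9·2° lon, +9·1° lat → SW at lon 118°, lat -81°.
Subsquare g=6, h=7: +6·0.0833333° lon, +7·0.0416667° lat → SW at lon 118.5°, lat -80.7083°.
Cell spans 0.0833333° lon × 0.0416667° lat.
south -80.7083, north -80.6667.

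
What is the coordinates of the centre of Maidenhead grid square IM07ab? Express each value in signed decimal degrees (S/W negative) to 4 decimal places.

37.0625, -19.9583

Field I=8, M=12: +8·20° lon, +12·10° lat → SW at lon -20°, lat 30°.
Square 0, 7: +0·2° lon, +7·1° lat → SW at lon -20°, lat 37°.
Subsquare a=0, b=1: +0·0.0833333° lon, +1·0.0416667° lat → SW at lon -20°, lat 37.0417°.
Cell spans 0.0833333° lon × 0.0416667° lat. Centre is SW corner plus half of each.
latitude 37.0625, longitude -19.9583.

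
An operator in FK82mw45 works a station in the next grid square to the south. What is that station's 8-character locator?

Latitude extended square 5; −1 → 4.
The longitude characters are unchanged.

FK82mw44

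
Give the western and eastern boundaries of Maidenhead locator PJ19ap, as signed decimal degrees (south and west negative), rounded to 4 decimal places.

Field P=15, J=9: +15·20° lon, +9·10° lat → SW at lon 120°, lat 0°.
Square 1, 9: +1·2° lon, +9·1° lat → SW at lon 122°, lat 9°.
Subsquare a=0, p=15: +0·0.0833333° lon, +15·0.0416667° lat → SW at lon 122°, lat 9.625°.
Cell spans 0.0833333° lon × 0.0416667° lat.
west 122.0000, east 122.0833.

122.0000, 122.0833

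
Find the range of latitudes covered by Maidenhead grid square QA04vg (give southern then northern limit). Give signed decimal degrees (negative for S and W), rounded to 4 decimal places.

-85.7500, -85.7083

Field Q=16, A=0: +16·20° lon, +0·10° lat → SW at lon 140°, lat -90°.
Square 0, 4: +0·2° lon, +4·1° lat → SW at lon 140°, lat -86°.
Subsquare v=21, g=6: +21·0.0833333° lon, +6·0.0416667° lat → SW at lon 141.75°, lat -85.75°.
Cell spans 0.0833333° lon × 0.0416667° lat.
south -85.7500, north -85.7083.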